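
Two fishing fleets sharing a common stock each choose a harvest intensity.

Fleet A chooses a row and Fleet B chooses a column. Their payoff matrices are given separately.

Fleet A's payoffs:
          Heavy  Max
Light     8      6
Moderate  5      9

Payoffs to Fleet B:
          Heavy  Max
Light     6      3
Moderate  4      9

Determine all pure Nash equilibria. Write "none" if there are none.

For each strategy profile, look for a profitable unilateral deviation.
(Light, Heavy): Fleet A gets 8, best alternative 5; Fleet B gets 6, best alternative 3. No profitable deviation — NE.
(Light, Max): Fleet A can switch to Moderate (6 → 9). Not NE.
(Moderate, Heavy): Fleet A can switch to Light (5 → 8). Not NE.
(Moderate, Max): Fleet A gets 9, best alternative 6; Fleet B gets 9, best alternative 4. No profitable deviation — NE.

(Light, Heavy); (Moderate, Max)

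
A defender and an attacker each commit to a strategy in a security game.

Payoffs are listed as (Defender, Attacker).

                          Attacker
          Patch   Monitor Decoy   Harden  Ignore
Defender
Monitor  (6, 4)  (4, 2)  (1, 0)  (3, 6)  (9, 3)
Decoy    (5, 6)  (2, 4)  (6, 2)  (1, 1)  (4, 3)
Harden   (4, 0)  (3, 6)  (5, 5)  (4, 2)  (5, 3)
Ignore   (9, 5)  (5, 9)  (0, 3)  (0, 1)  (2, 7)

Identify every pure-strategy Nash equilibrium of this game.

(Ignore, Monitor)

Defender against Patch: payoffs 6, 5, 4, 9 → best response Ignore.
Defender against Monitor: payoffs 4, 2, 3, 5 → best response Ignore.
Defender against Decoy: payoffs 1, 6, 5, 0 → best response Decoy.
Defender against Harden: payoffs 3, 1, 4, 0 → best response Harden.
Defender against Ignore: payoffs 9, 4, 5, 2 → best response Monitor.
Attacker against Monitor: payoffs 4, 2, 0, 6, 3 → best response Harden.
Attacker against Decoy: payoffs 6, 4, 2, 1, 3 → best response Patch.
Attacker against Harden: payoffs 0, 6, 5, 2, 3 → best response Monitor.
Attacker against Ignore: payoffs 5, 9, 3, 1, 7 → best response Monitor.
Mutual best responses: (Ignore, Monitor).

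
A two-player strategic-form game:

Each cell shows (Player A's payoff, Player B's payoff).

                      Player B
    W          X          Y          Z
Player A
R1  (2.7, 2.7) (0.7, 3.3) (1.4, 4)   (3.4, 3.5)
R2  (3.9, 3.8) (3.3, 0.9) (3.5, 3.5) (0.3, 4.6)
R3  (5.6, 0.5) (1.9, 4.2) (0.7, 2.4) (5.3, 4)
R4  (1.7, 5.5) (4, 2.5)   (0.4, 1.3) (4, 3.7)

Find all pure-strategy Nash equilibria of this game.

(R1, W): Player A can switch to R2 (2.7 → 3.9). Not NE.
(R1, X): Player A can switch to R2 (0.7 → 3.3). Not NE.
(R1, Y): Player A can switch to R2 (1.4 → 3.5). Not NE.
(R1, Z): Player A can switch to R3 (3.4 → 5.3). Not NE.
(R2, W): Player A can switch to R3 (3.9 → 5.6). Not NE.
(R2, X): Player A can switch to R4 (3.3 → 4). Not NE.
(R2, Y): Player B can switch to W (3.5 → 3.8). Not NE.
(R2, Z): Player A can switch to R1 (0.3 → 3.4). Not NE.
(R3, W): Player B can switch to X (0.5 → 4.2). Not NE.
(R3, X): Player A can switch to R2 (1.9 → 3.3). Not NE.
(R3, Y): Player A can switch to R1 (0.7 → 1.4). Not NE.
(R3, Z): Player B can switch to X (4 → 4.2). Not NE.
(The remaining 4 profiles each have a profitable deviation by the same check.)

No pure-strategy Nash equilibrium.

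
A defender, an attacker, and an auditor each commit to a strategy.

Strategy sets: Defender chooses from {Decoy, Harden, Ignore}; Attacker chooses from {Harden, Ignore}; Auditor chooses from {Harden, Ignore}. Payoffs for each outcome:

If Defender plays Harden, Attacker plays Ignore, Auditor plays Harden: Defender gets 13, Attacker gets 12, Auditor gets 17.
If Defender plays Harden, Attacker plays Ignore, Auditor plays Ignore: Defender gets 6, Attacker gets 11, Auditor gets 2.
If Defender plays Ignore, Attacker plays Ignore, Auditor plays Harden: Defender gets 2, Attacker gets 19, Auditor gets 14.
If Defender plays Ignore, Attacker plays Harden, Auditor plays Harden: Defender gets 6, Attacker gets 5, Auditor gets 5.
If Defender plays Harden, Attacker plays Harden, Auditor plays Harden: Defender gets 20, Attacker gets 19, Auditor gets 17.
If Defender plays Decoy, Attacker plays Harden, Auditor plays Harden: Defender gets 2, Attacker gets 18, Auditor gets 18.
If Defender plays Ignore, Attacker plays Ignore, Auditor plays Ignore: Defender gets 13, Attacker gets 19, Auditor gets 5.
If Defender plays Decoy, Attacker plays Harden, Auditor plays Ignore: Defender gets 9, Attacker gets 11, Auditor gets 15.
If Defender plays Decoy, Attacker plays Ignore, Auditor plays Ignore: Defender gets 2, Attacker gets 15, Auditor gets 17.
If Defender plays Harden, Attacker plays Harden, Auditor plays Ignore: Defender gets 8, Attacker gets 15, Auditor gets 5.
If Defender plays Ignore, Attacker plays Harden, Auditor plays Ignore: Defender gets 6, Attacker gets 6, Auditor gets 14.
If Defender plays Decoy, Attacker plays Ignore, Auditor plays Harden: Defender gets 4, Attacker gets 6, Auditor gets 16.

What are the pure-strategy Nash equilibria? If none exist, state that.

(Decoy, Harden, Harden): Defender can switch to Harden (2 → 20). Not NE.
(Decoy, Harden, Ignore): Attacker can switch to Ignore (11 → 15). Not NE.
(Decoy, Ignore, Harden): Defender can switch to Harden (4 → 13). Not NE.
(Decoy, Ignore, Ignore): Defender can switch to Harden (2 → 6). Not NE.
(Harden, Harden, Harden): Defender gets 20, best alternative 6; Attacker gets 19, best alternative 12; Auditor gets 17, best alternative 5. No profitable deviation — NE.
(Harden, Harden, Ignore): Defender can switch to Decoy (8 → 9). Not NE.
(Harden, Ignore, Harden): Attacker can switch to Harden (12 → 19). Not NE.
(The remaining 5 profiles each have a profitable deviation by the same check.)

The unique pure-strategy Nash equilibrium is (Harden, Harden, Harden).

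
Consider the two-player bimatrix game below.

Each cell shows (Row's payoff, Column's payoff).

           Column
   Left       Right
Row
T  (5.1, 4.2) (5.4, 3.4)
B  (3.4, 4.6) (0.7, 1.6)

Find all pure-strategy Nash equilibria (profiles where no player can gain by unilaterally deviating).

The unique pure-strategy Nash equilibrium is (T, Left).

(T, Left): Row gets 5.1, best alternative 3.4; Column gets 4.2, best alternative 3.4. No profitable deviation — NE.
(T, Right): Column can switch to Left (3.4 → 4.2). Not NE.
(B, Left): Row can switch to T (3.4 → 5.1). Not NE.
(B, Right): Row can switch to T (0.7 → 5.4). Not NE.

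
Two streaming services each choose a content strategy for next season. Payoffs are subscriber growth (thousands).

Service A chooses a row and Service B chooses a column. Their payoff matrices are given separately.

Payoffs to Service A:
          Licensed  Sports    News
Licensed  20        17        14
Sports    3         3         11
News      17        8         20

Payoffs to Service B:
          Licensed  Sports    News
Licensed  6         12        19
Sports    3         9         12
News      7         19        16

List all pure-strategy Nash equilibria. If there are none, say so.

No pure-strategy Nash equilibrium.

Mark each player's best response to every combination of opponents' strategies; a profile where every player is best-responding is a pure Nash equilibrium.
Service A against Licensed: payoffs 20, 3, 17 → best response Licensed.
Service A against Sports: payoffs 17, 3, 8 → best response Licensed.
Service A against News: payoffs 14, 11, 20 → best response News.
Service B against Licensed: payoffs 6, 12, 19 → best response News.
Service B against Sports: payoffs 3, 9, 12 → best response News.
Service B against News: payoffs 7, 19, 16 → best response Sports.
No profile is a mutual best response for all players.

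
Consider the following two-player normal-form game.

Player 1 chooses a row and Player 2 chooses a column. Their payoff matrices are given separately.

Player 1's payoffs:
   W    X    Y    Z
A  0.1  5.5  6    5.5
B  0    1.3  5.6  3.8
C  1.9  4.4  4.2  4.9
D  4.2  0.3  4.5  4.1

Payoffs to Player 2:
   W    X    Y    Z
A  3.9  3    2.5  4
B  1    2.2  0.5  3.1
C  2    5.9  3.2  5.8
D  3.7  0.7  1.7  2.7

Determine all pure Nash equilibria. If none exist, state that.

(A, Z) and (D, W)

Player 1 against W: payoffs 0.1, 0, 1.9, 4.2 → best response D.
Player 1 against X: payoffs 5.5, 1.3, 4.4, 0.3 → best response A.
Player 1 against Y: payoffs 6, 5.6, 4.2, 4.5 → best response A.
Player 1 against Z: payoffs 5.5, 3.8, 4.9, 4.1 → best response A.
Player 2 against A: payoffs 3.9, 3, 2.5, 4 → best response Z.
Player 2 against B: payoffs 1, 2.2, 0.5, 3.1 → best response Z.
Player 2 against C: payoffs 2, 5.9, 3.2, 5.8 → best response X.
Player 2 against D: payoffs 3.7, 0.7, 1.7, 2.7 → best response W.
Mutual best responses: (A, Z); (D, W).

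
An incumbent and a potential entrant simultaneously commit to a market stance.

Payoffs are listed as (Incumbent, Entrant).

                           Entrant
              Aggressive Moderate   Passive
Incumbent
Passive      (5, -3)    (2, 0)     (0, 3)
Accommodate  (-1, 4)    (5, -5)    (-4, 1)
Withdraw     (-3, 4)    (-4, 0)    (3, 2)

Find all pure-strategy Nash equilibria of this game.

none

(Passive, Aggressive): Entrant can switch to Moderate (-3 → 0). Not NE.
(Passive, Moderate): Incumbent can switch to Accommodate (2 → 5). Not NE.
(Passive, Passive): Incumbent can switch to Withdraw (0 → 3). Not NE.
(Accommodate, Aggressive): Incumbent can switch to Passive (-1 → 5). Not NE.
(Accommodate, Moderate): Entrant can switch to Aggressive (-5 → 4). Not NE.
(Accommodate, Passive): Incumbent can switch to Passive (-4 → 0). Not NE.
(The remaining 3 profiles each have a profitable deviation by the same check.)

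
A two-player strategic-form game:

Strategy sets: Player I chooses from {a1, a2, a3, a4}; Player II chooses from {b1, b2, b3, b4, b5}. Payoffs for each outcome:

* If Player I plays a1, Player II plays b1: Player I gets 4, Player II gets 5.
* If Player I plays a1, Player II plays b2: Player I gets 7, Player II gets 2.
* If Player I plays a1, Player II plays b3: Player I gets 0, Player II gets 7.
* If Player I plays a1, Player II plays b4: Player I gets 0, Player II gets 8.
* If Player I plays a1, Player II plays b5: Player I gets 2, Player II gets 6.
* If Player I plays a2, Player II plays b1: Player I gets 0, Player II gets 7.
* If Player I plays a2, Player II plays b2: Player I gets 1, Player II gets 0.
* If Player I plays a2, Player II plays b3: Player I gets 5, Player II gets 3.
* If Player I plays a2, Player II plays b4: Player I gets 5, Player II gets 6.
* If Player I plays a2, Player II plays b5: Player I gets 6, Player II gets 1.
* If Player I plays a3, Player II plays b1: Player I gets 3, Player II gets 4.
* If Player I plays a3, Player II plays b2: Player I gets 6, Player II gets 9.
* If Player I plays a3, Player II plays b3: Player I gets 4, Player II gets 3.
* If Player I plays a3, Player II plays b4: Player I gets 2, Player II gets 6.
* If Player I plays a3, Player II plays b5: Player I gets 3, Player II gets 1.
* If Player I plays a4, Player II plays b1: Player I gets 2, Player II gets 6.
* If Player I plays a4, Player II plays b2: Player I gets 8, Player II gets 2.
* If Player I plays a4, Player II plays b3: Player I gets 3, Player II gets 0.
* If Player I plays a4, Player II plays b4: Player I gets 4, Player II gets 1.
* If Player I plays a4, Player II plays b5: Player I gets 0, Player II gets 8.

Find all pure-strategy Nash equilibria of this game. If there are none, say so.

Player I against b1: payoffs 4, 0, 3, 2 → best response a1.
Player I against b2: payoffs 7, 1, 6, 8 → best response a4.
Player I against b3: payoffs 0, 5, 4, 3 → best response a2.
Player I against b4: payoffs 0, 5, 2, 4 → best response a2.
Player I against b5: payoffs 2, 6, 3, 0 → best response a2.
Player II against a1: payoffs 5, 2, 7, 8, 6 → best response b4.
Player II against a2: payoffs 7, 0, 3, 6, 1 → best response b1.
Player II against a3: payoffs 4, 9, 3, 6, 1 → best response b2.
Player II against a4: payoffs 6, 2, 0, 1, 8 → best response b5.
No profile is a mutual best response for all players.

This game has no pure Nash equilibrium.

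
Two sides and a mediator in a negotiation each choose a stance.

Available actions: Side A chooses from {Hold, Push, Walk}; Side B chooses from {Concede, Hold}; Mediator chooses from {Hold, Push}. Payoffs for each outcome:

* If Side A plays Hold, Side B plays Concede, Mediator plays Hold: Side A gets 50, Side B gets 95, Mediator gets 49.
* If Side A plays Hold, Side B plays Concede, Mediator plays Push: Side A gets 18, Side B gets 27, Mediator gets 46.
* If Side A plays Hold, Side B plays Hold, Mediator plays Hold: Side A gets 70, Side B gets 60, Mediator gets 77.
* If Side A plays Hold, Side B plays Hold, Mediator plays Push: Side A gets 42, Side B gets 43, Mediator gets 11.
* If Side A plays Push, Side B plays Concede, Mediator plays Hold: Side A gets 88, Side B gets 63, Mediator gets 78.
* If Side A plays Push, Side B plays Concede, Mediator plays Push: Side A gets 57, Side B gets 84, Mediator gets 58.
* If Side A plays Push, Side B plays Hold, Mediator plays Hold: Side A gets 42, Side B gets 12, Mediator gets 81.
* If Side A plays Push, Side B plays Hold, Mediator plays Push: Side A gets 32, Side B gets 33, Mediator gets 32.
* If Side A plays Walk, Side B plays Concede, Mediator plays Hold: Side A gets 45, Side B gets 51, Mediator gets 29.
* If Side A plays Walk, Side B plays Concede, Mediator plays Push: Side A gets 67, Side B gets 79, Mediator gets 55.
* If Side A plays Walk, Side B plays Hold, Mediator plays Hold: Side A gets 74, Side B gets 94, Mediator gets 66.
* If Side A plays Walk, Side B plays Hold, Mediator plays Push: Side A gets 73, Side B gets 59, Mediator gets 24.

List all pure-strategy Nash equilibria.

Side A against (Concede, Hold): payoffs 50, 88, 45 → best response Push.
Side A against (Concede, Push): payoffs 18, 57, 67 → best response Walk.
Side A against (Hold, Hold): payoffs 70, 42, 74 → best response Walk.
Side A against (Hold, Push): payoffs 42, 32, 73 → best response Walk.
Side B against (Hold, Hold): payoffs 95, 60 → best response Concede.
Side B against (Hold, Push): payoffs 27, 43 → best response Hold.
Side B against (Push, Hold): payoffs 63, 12 → best response Concede.
Side B against (Push, Push): payoffs 84, 33 → best response Concede.
Side B against (Walk, Hold): payoffs 51, 94 → best response Hold.
Side B against (Walk, Push): payoffs 79, 59 → best response Concede.
Mediator against (Hold, Concede): payoffs 49, 46 → best response Hold.
Mediator against (Hold, Hold): payoffs 77, 11 → best response Hold.
Mediator against (Push, Concede): payoffs 78, 58 → best response Hold.
Mediator against (Push, Hold): payoffs 81, 32 → best response Hold.
Mediator against (Walk, Concede): payoffs 29, 55 → best response Push.
Mediator against (Walk, Hold): payoffs 66, 24 → best response Hold.
Mutual best responses: (Push, Concede, Hold); (Walk, Concede, Push); (Walk, Hold, Hold).

(Push, Concede, Hold); (Walk, Concede, Push); (Walk, Hold, Hold)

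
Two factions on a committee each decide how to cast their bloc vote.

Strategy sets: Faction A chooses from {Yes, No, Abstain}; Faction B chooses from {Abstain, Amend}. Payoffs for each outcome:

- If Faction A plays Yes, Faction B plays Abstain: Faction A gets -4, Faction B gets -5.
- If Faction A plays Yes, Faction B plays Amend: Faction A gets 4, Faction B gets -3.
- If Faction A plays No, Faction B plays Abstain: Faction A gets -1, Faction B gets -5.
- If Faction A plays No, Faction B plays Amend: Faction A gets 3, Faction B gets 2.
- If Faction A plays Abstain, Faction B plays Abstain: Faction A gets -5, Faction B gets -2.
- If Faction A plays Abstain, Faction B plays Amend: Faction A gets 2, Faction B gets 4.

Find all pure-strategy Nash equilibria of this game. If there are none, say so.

For each strategy profile, look for a profitable unilateral deviation.
(Yes, Abstain): Faction A can switch to No (-4 → -1). Not NE.
(Yes, Amend): Faction A gets 4, best alternative 3; Faction B gets -3, best alternative -5. No profitable deviation — NE.
(No, Abstain): Faction B can switch to Amend (-5 → 2). Not NE.
(No, Amend): Faction A can switch to Yes (3 → 4). Not NE.
(Abstain, Abstain): Faction A can switch to Yes (-5 → -4). Not NE.
(Abstain, Amend): Faction A can switch to Yes (2 → 4). Not NE.

(Yes, Amend)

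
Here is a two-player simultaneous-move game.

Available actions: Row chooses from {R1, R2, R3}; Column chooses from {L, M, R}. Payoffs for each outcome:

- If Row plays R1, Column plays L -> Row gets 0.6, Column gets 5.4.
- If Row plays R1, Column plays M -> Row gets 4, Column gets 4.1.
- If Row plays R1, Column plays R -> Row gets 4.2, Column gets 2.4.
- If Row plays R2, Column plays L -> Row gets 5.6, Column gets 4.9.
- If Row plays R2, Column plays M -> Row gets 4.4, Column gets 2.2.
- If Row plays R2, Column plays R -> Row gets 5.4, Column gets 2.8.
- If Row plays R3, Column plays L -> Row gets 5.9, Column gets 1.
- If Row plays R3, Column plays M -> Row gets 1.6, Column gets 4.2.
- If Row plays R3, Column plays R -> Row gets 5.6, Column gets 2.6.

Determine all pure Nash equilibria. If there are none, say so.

This game has no pure Nash equilibrium.

For each player, find the best response to each opponent profile; mutual best responses are the pure NE.
Row against L: payoffs 0.6, 5.6, 5.9 → best response R3.
Row against M: payoffs 4, 4.4, 1.6 → best response R2.
Row against R: payoffs 4.2, 5.4, 5.6 → best response R3.
Column against R1: payoffs 5.4, 4.1, 2.4 → best response L.
Column against R2: payoffs 4.9, 2.2, 2.8 → best response L.
Column against R3: payoffs 1, 4.2, 2.6 → best response M.
No profile is a mutual best response for all players.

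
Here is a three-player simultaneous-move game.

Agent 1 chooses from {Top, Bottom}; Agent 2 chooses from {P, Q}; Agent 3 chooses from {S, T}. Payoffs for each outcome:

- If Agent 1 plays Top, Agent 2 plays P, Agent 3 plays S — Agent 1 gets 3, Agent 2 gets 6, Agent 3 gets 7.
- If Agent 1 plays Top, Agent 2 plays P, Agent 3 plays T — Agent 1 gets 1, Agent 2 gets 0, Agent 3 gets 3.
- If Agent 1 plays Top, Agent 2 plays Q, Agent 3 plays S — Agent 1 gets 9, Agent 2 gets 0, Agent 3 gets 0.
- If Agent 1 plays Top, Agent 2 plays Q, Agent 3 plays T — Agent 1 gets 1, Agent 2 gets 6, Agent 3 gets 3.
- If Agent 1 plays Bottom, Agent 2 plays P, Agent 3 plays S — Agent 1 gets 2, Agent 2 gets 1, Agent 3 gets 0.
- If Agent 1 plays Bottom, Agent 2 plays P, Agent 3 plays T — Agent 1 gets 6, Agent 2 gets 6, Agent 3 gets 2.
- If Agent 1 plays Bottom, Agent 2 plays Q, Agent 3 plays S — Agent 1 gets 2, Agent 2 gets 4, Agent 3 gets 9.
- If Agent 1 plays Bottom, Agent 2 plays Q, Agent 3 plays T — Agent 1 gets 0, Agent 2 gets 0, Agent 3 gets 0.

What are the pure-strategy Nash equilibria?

Check each profile: it is a Nash equilibrium iff no player can strictly gain by switching unilaterally.
(Top, P, S): Agent 1 gets 3, best alternative 2; Agent 2 gets 6, best alternative 0; Agent 3 gets 7, best alternative 3. No profitable deviation — NE.
(Top, P, T): Agent 1 can switch to Bottom (1 → 6). Not NE.
(Top, Q, S): Agent 2 can switch to P (0 → 6). Not NE.
(Top, Q, T): Agent 1 gets 1, best alternative 0; Agent 2 gets 6, best alternative 0; Agent 3 gets 3, best alternative 0. No profitable deviation — NE.
(Bottom, P, S): Agent 1 can switch to Top (2 → 3). Not NE.
(Bottom, P, T): Agent 1 gets 6, best alternative 1; Agent 2 gets 6, best alternative 0; Agent 3 gets 2, best alternative 0. No profitable deviation — NE.
(Bottom, Q, S): Agent 1 can switch to Top (2 → 9). Not NE.
(Bottom, Q, T): Agent 1 can switch to Top (0 → 1). Not NE.

The pure Nash equilibria are (Top, P, S) and (Top, Q, T) and (Bottom, P, T).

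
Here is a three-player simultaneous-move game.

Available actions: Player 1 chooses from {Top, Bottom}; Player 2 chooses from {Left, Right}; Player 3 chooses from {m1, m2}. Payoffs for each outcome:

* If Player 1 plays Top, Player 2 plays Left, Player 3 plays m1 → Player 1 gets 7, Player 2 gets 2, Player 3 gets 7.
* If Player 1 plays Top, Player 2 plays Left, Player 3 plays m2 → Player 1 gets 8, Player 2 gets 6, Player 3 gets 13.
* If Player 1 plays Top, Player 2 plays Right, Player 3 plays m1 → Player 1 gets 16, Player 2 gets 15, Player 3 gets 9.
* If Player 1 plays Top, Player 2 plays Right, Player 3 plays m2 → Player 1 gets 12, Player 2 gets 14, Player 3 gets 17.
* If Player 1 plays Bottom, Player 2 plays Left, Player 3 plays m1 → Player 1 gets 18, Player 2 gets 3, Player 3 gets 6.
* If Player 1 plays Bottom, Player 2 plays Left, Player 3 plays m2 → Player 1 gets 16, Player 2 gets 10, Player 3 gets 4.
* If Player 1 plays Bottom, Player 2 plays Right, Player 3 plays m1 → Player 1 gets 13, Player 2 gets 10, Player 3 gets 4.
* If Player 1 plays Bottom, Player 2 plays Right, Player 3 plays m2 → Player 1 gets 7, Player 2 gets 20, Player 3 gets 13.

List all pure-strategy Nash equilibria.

Player 1 against (Left, m1): payoffs 7, 18 → best response Bottom.
Player 1 against (Left, m2): payoffs 8, 16 → best response Bottom.
Player 1 against (Right, m1): payoffs 16, 13 → best response Top.
Player 1 against (Right, m2): payoffs 12, 7 → best response Top.
Player 2 against (Top, m1): payoffs 2, 15 → best response Right.
Player 2 against (Top, m2): payoffs 6, 14 → best response Right.
Player 2 against (Bottom, m1): payoffs 3, 10 → best response Right.
Player 2 against (Bottom, m2): payoffs 10, 20 → best response Right.
Player 3 against (Top, Left): payoffs 7, 13 → best response m2.
Player 3 against (Top, Right): payoffs 9, 17 → best response m2.
Player 3 against (Bottom, Left): payoffs 6, 4 → best response m1.
Player 3 against (Bottom, Right): payoffs 4, 13 → best response m2.
Mutual best responses: (Top, Right, m2).

The unique pure-strategy Nash equilibrium is (Top, Right, m2).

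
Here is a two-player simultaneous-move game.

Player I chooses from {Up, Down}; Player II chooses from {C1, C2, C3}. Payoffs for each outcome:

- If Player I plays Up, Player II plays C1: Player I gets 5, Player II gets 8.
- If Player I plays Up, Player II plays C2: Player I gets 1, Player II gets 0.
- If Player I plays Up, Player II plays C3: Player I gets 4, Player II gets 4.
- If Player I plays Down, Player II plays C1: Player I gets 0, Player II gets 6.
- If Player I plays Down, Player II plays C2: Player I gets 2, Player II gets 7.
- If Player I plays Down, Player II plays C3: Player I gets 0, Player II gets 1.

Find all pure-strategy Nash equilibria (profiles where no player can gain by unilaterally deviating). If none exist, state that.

Player I against C1: payoffs 5, 0 → best response Up.
Player I against C2: payoffs 1, 2 → best response Down.
Player I against C3: payoffs 4, 0 → best response Up.
Player II against Up: payoffs 8, 0, 4 → best response C1.
Player II against Down: payoffs 6, 7, 1 → best response C2.
Mutual best responses: (Up, C1); (Down, C2).

The pure Nash equilibria are (Up, C1) and (Down, C2).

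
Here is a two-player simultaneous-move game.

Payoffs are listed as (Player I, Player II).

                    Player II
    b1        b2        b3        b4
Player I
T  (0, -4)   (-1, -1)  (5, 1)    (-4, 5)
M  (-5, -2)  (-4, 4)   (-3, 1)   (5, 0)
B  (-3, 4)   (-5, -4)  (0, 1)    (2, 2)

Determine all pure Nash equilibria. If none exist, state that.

Check each profile: it is a Nash equilibrium iff no player can strictly gain by switching unilaterally.
(T, b1): Player II can switch to b2 (-4 → -1). Not NE.
(T, b2): Player II can switch to b3 (-1 → 1). Not NE.
(T, b3): Player II can switch to b4 (1 → 5). Not NE.
(T, b4): Player I can switch to M (-4 → 5). Not NE.
(M, b1): Player I can switch to T (-5 → 0). Not NE.
(M, b2): Player I can switch to T (-4 → -1). Not NE.
(M, b3): Player I can switch to T (-3 → 5). Not NE.
(M, b4): Player II can switch to b2 (0 → 4). Not NE.
(B, b1): Player I can switch to T (-3 → 0). Not NE.
(B, b2): Player I can switch to T (-5 → -1). Not NE.
(The remaining 2 profiles each have a profitable deviation by the same check.)

No pure-strategy Nash equilibrium.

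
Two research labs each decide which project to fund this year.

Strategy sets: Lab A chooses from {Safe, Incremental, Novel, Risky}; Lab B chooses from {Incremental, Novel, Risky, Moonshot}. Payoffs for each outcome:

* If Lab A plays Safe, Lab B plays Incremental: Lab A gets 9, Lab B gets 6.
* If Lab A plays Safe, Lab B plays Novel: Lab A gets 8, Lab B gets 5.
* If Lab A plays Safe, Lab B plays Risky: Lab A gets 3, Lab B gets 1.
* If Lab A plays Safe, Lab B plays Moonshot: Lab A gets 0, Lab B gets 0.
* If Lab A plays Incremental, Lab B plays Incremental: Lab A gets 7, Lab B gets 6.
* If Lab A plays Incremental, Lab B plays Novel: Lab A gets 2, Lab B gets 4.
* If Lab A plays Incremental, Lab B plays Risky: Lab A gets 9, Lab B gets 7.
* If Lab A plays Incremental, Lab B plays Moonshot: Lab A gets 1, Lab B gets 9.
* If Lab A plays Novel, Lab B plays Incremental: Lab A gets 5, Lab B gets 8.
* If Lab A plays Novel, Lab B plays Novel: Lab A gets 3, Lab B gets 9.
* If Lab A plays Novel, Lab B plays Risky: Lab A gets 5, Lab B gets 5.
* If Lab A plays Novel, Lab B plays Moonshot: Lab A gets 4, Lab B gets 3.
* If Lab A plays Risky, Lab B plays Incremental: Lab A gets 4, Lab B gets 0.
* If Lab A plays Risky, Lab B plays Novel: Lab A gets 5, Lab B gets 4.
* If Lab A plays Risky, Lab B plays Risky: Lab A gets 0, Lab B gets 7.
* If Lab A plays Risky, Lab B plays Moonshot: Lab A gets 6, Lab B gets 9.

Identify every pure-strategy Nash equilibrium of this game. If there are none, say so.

(Safe, Incremental), (Risky, Moonshot)

(Safe, Incremental): Lab A gets 9, best alternative 7; Lab B gets 6, best alternative 5. No profitable deviation — NE.
(Safe, Novel): Lab B can switch to Incremental (5 → 6). Not NE.
(Safe, Risky): Lab A can switch to Incremental (3 → 9). Not NE.
(Safe, Moonshot): Lab A can switch to Incremental (0 → 1). Not NE.
(Incremental, Incremental): Lab A can switch to Safe (7 → 9). Not NE.
(Incremental, Novel): Lab A can switch to Safe (2 → 8). Not NE.
(Incremental, Risky): Lab B can switch to Moonshot (7 → 9). Not NE.
(Incremental, Moonshot): Lab A can switch to Novel (1 → 4). Not NE.
(Novel, Incremental): Lab A can switch to Safe (5 → 9). Not NE.
(Novel, Novel): Lab A can switch to Safe (3 → 8). Not NE.
(Novel, Risky): Lab A can switch to Incremental (5 → 9). Not NE.
(Novel, Moonshot): Lab A can switch to Risky (4 → 6). Not NE.
(Risky, Incremental): Lab A can switch to Safe (4 → 9). Not NE.
(Risky, Moonshot): Lab A gets 6, best alternative 4; Lab B gets 9, best alternative 7. No profitable deviation — NE.
(The remaining 2 profiles each have a profitable deviation by the same check.)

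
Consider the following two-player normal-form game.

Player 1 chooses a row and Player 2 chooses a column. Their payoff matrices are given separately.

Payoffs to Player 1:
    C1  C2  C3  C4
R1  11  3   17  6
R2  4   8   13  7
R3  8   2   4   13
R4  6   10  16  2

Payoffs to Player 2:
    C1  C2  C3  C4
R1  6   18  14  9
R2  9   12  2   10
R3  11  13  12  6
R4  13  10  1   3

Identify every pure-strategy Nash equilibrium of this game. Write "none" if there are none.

Player 1 against C1: payoffs 11, 4, 8, 6 → best response R1.
Player 1 against C2: payoffs 3, 8, 2, 10 → best response R4.
Player 1 against C3: payoffs 17, 13, 4, 16 → best response R1.
Player 1 against C4: payoffs 6, 7, 13, 2 → best response R3.
Player 2 against R1: payoffs 6, 18, 14, 9 → best response C2.
Player 2 against R2: payoffs 9, 12, 2, 10 → best response C2.
Player 2 against R3: payoffs 11, 13, 12, 6 → best response C2.
Player 2 against R4: payoffs 13, 10, 1, 3 → best response C1.
No profile is a mutual best response for all players.

This game has no pure Nash equilibrium.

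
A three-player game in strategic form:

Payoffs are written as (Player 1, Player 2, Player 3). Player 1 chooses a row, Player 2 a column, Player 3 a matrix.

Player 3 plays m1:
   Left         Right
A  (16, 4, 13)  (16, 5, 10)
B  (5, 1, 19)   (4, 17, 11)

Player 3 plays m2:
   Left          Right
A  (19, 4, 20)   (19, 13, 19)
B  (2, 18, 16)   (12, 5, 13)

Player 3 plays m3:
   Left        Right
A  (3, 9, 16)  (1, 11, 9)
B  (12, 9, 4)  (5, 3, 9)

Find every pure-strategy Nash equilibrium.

Pure NE: (A, Right, m2)

Player 1 against (Left, m1): payoffs 16, 5 → best response A.
Player 1 against (Left, m2): payoffs 19, 2 → best response A.
Player 1 against (Left, m3): payoffs 3, 12 → best response B.
Player 1 against (Right, m1): payoffs 16, 4 → best response A.
Player 1 against (Right, m2): payoffs 19, 12 → best response A.
Player 1 against (Right, m3): payoffs 1, 5 → best response B.
Player 2 against (A, m1): payoffs 4, 5 → best response Right.
Player 2 against (A, m2): payoffs 4, 13 → best response Right.
Player 2 against (A, m3): payoffs 9, 11 → best response Right.
Player 2 against (B, m1): payoffs 1, 17 → best response Right.
Player 2 against (B, m2): payoffs 18, 5 → best response Left.
Player 2 against (B, m3): payoffs 9, 3 → best response Left.
Player 3 against (A, Left): payoffs 13, 20, 16 → best response m2.
Player 3 against (A, Right): payoffs 10, 19, 9 → best response m2.
Player 3 against (B, Left): payoffs 19, 16, 4 → best response m1.
Player 3 against (B, Right): payoffs 11, 13, 9 → best response m2.
Mutual best responses: (A, Right, m2).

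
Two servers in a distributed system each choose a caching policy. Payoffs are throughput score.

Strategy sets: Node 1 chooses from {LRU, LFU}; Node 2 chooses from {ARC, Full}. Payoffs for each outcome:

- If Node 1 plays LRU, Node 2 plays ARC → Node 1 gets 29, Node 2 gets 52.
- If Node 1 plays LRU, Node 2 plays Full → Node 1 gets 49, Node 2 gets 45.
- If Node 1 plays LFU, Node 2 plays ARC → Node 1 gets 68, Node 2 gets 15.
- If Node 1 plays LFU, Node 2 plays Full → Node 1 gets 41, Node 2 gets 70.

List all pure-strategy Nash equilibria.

none

Node 1 against ARC: payoffs 29, 68 → best response LFU.
Node 1 against Full: payoffs 49, 41 → best response LRU.
Node 2 against LRU: payoffs 52, 45 → best response ARC.
Node 2 against LFU: payoffs 15, 70 → best response Full.
No profile is a mutual best response for all players.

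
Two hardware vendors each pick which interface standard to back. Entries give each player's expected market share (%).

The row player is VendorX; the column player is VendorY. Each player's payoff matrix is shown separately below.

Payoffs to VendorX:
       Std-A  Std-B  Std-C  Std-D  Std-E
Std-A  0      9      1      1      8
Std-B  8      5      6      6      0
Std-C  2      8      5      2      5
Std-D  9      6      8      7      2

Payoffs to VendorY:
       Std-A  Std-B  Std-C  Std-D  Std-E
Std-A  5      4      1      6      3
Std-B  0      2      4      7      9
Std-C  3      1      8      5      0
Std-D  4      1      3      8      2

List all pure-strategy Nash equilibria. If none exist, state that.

VendorX against Std-A: payoffs 0, 8, 2, 9 → best response Std-D.
VendorX against Std-B: payoffs 9, 5, 8, 6 → best response Std-A.
VendorX against Std-C: payoffs 1, 6, 5, 8 → best response Std-D.
VendorX against Std-D: payoffs 1, 6, 2, 7 → best response Std-D.
VendorX against Std-E: payoffs 8, 0, 5, 2 → best response Std-A.
VendorY against Std-A: payoffs 5, 4, 1, 6, 3 → best response Std-D.
VendorY against Std-B: payoffs 0, 2, 4, 7, 9 → best response Std-E.
VendorY against Std-C: payoffs 3, 1, 8, 5, 0 → best response Std-C.
VendorY against Std-D: payoffs 4, 1, 3, 8, 2 → best response Std-D.
Mutual best responses: (Std-D, Std-D).

Pure NE: (Std-D, Std-D)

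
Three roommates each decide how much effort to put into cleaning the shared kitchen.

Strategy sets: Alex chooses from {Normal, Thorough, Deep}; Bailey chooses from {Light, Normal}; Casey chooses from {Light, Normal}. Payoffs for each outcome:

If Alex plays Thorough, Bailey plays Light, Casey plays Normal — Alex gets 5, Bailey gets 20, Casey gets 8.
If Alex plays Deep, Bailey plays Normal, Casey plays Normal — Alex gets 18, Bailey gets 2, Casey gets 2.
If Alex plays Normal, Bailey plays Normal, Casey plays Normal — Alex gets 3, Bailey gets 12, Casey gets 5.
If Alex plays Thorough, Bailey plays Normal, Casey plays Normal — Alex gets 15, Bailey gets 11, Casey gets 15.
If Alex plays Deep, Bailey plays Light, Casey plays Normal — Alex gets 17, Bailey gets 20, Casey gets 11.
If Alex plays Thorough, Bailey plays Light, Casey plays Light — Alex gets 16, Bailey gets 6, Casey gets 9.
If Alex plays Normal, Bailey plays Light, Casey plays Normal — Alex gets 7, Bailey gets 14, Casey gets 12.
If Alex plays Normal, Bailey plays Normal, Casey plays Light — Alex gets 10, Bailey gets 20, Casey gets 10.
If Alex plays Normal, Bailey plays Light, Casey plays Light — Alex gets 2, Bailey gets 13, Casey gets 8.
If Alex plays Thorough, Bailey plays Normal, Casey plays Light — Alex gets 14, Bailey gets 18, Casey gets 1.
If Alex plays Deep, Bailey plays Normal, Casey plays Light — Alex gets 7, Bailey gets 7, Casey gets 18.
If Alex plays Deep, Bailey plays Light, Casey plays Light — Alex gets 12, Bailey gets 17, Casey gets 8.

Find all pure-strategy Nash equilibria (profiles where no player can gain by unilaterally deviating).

(Normal, Light, Light): Alex can switch to Thorough (2 → 16). Not NE.
(Normal, Light, Normal): Alex can switch to Deep (7 → 17). Not NE.
(Normal, Normal, Light): Alex can switch to Thorough (10 → 14). Not NE.
(Normal, Normal, Normal): Alex can switch to Thorough (3 → 15). Not NE.
(Thorough, Light, Light): Bailey can switch to Normal (6 → 18). Not NE.
(Thorough, Light, Normal): Alex can switch to Normal (5 → 7). Not NE.
(Thorough, Normal, Light): Casey can switch to Normal (1 → 15). Not NE.
(Thorough, Normal, Normal): Alex can switch to Deep (15 → 18). Not NE.
(Deep, Light, Light): Alex can switch to Thorough (12 → 16). Not NE.
(Deep, Light, Normal): Alex gets 17, best alternative 7; Bailey gets 20, best alternative 2; Casey gets 11, best alternative 8. No profitable deviation — NE.
(Deep, Normal, Light): Alex can switch to Normal (7 → 10). Not NE.
(The remaining 1 profile has a profitable deviation by the same check.)

(Deep, Light, Normal)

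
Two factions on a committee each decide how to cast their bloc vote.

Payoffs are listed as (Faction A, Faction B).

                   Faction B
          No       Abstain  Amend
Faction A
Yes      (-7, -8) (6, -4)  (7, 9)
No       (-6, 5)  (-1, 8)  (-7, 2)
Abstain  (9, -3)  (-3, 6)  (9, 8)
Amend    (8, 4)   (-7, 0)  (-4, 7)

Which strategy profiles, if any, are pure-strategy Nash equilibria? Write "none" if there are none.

The unique pure-strategy Nash equilibrium is (Abstain, Amend).

For each player, find the best response to each opponent profile; mutual best responses are the pure NE.
Faction A against No: payoffs -7, -6, 9, 8 → best response Abstain.
Faction A against Abstain: payoffs 6, -1, -3, -7 → best response Yes.
Faction A against Amend: payoffs 7, -7, 9, -4 → best response Abstain.
Faction B against Yes: payoffs -8, -4, 9 → best response Amend.
Faction B against No: payoffs 5, 8, 2 → best response Abstain.
Faction B against Abstain: payoffs -3, 6, 8 → best response Amend.
Faction B against Amend: payoffs 4, 0, 7 → best response Amend.
Mutual best responses: (Abstain, Amend).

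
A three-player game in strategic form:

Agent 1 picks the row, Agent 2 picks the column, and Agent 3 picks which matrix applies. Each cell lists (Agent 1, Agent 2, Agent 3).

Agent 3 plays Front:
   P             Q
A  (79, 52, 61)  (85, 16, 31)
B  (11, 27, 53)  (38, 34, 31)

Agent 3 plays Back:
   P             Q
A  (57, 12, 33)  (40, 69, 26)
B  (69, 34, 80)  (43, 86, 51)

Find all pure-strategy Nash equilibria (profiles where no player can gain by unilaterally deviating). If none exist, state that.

Pure-strategy Nash equilibria: (A, P, Front); (B, Q, Back)

For each strategy profile, look for a profitable unilateral deviation.
(A, P, Front): Agent 1 gets 79, best alternative 11; Agent 2 gets 52, best alternative 16; Agent 3 gets 61, best alternative 33. No profitable deviation — NE.
(A, P, Back): Agent 1 can switch to B (57 → 69). Not NE.
(A, Q, Front): Agent 2 can switch to P (16 → 52). Not NE.
(A, Q, Back): Agent 1 can switch to B (40 → 43). Not NE.
(B, P, Front): Agent 1 can switch to A (11 → 79). Not NE.
(B, P, Back): Agent 2 can switch to Q (34 → 86). Not NE.
(B, Q, Front): Agent 1 can switch to A (38 → 85). Not NE.
(B, Q, Back): Agent 1 gets 43, best alternative 40; Agent 2 gets 86, best alternative 34; Agent 3 gets 51, best alternative 31. No profitable deviation — NE.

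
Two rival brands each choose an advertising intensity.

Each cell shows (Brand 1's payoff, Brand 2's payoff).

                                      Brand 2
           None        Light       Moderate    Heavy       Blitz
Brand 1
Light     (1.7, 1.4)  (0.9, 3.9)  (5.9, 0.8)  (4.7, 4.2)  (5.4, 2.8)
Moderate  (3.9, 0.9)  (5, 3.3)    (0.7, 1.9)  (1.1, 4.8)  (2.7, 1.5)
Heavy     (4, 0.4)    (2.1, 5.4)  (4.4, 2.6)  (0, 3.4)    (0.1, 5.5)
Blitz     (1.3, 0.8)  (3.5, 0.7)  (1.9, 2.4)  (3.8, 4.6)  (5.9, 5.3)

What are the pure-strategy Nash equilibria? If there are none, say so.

Mark each player's best response to every combination of opponents' strategies; a profile where every player is best-responding is a pure Nash equilibrium.
Brand 1 against None: payoffs 1.7, 3.9, 4, 1.3 → best response Heavy.
Brand 1 against Light: payoffs 0.9, 5, 2.1, 3.5 → best response Moderate.
Brand 1 against Moderate: payoffs 5.9, 0.7, 4.4, 1.9 → best response Light.
Brand 1 against Heavy: payoffs 4.7, 1.1, 0, 3.8 → best response Light.
Brand 1 against Blitz: payoffs 5.4, 2.7, 0.1, 5.9 → best response Blitz.
Brand 2 against Light: payoffs 1.4, 3.9, 0.8, 4.2, 2.8 → best response Heavy.
Brand 2 against Moderate: payoffs 0.9, 3.3, 1.9, 4.8, 1.5 → best response Heavy.
Brand 2 against Heavy: payoffs 0.4, 5.4, 2.6, 3.4, 5.5 → best response Blitz.
Brand 2 against Blitz: payoffs 0.8, 0.7, 2.4, 4.6, 5.3 → best response Blitz.
Mutual best responses: (Light, Heavy); (Blitz, Blitz).

(Light, Heavy), (Blitz, Blitz)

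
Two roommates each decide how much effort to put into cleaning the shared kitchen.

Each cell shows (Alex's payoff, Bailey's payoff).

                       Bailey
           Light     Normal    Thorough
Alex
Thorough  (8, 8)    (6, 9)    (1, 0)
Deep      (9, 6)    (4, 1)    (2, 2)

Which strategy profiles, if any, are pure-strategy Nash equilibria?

The pure Nash equilibria are (Thorough, Normal), (Deep, Light).

(Thorough, Light): Alex can switch to Deep (8 → 9). Not NE.
(Thorough, Normal): Alex gets 6, best alternative 4; Bailey gets 9, best alternative 8. No profitable deviation — NE.
(Thorough, Thorough): Alex can switch to Deep (1 → 2). Not NE.
(Deep, Light): Alex gets 9, best alternative 8; Bailey gets 6, best alternative 2. No profitable deviation — NE.
(Deep, Normal): Alex can switch to Thorough (4 → 6). Not NE.
(Deep, Thorough): Bailey can switch to Light (2 → 6). Not NE.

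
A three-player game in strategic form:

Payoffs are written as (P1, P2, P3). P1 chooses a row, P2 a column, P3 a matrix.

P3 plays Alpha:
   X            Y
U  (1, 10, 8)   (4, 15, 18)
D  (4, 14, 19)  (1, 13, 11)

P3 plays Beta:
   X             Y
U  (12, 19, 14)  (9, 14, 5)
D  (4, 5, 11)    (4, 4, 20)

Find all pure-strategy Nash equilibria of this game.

Mark each player's best response to every combination of opponents' strategies; a profile where every player is best-responding is a pure Nash equilibrium.
P1 against (X, Alpha): payoffs 1, 4 → best response D.
P1 against (X, Beta): payoffs 12, 4 → best response U.
P1 against (Y, Alpha): payoffs 4, 1 → best response U.
P1 against (Y, Beta): payoffs 9, 4 → best response U.
P2 against (U, Alpha): payoffs 10, 15 → best response Y.
P2 against (U, Beta): payoffs 19, 14 → best response X.
P2 against (D, Alpha): payoffs 14, 13 → best response X.
P2 against (D, Beta): payoffs 5, 4 → best response X.
P3 against (U, X): payoffs 8, 14 → best response Beta.
P3 against (U, Y): payoffs 18, 5 → best response Alpha.
P3 against (D, X): payoffs 19, 11 → best response Alpha.
P3 against (D, Y): payoffs 11, 20 → best response Beta.
Mutual best responses: (U, X, Beta); (U, Y, Alpha); (D, X, Alpha).

(U, X, Beta) and (U, Y, Alpha) and (D, X, Alpha)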